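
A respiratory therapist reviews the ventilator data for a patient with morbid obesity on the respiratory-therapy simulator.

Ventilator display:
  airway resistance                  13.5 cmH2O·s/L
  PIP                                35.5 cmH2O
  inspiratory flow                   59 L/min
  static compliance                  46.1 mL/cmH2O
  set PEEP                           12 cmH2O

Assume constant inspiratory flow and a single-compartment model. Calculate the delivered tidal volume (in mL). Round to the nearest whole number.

471

Flow: 59 L/min ÷ 60 = 0.9833 L/s.
Equation of motion (constant flow): PIP = Vt/C + R·V̇ + PEEP.
Vt/C = PIP − R·V̇ − PEEP = 35.5 − 13.275 − 12 = 10.225 cmH2O.
Vt = C × 10.225 = 46.1 × 10.225 = 471.37 mL.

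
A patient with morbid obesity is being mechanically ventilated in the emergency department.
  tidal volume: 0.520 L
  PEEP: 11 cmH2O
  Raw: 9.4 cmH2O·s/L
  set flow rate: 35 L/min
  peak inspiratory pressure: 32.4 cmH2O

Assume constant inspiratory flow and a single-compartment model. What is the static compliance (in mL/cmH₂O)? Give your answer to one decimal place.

Flow: 35 L/min ÷ 60 = 0.5833 L/s.
Equation of motion (constant flow): PIP = Vt/C + R·V̇ + PEEP.
Vt/C = PIP − R·V̇ − PEEP = 32.4 − 9.4×0.5833 − 11 = 32.4 − 5.483 − 11 = 15.917 cmH2O.
C = Vt / 15.917 = 520 / 15.917 = 32.669 mL/cmH2O.

32.7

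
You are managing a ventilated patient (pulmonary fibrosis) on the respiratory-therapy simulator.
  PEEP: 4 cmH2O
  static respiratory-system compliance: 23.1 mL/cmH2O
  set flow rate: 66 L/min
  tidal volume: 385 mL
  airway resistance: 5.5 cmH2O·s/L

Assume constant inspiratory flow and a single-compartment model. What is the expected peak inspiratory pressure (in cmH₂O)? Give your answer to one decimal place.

Flow: 66 L/min ÷ 60 = 1.1 L/s.
Equation of motion (constant flow): PIP = Vt/C + R·V̇ + PEEP.
PIP = 385/23.1 + 5.5×1.1 + 4 = 16.667 + 6.05 + 4 = 26.717 cmH2O.

26.7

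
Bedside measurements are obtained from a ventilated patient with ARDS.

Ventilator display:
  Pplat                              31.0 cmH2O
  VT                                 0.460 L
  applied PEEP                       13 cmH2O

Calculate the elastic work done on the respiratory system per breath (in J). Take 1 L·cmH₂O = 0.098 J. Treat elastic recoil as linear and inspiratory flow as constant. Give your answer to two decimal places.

Elastic work ≈ ½ × (Pplat − PEEP) × Vt = 0.5 × (31.0 − 13) × 0.460 L = 0.5 × 18.0 × 0.460 = 4.14 L·cmH2O.
× 0.098 J/(L·cmH2O) → 0.4057 J.

0.41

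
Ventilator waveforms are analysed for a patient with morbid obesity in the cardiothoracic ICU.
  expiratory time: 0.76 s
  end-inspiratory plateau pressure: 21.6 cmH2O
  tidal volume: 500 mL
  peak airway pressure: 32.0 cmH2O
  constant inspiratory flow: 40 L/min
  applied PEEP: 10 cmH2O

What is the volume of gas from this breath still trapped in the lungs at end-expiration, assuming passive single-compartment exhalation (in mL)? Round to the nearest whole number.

Flow: 40 L/min ÷ 60 = 0.6667 L/s.
R = (PIP − Pplat)/V̇ = (32.0 − 21.6) / 0.6667 = 10.4/0.6667 = 15.599 cmH2O·s/L.
C = Vt/(Pplat − PEEP) = 500.0 / (21.6 − 10) = 500.0/11.6 = 43.103 mL/cmH2O.
τ = R × C = 15.599 × 0.0431 L/cmH2O = 0.6723 s.
Fraction remaining = e^(−Te/τ) = e^(−0.76/0.6723) = 0.3229.
Trapped volume = 500.0 × 0.3229 = 161.45 mL.

161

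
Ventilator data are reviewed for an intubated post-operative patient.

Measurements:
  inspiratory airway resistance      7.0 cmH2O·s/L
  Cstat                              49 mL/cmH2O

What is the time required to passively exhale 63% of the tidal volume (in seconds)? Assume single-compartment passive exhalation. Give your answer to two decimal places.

0.34

τ = R × C = 7.0 × 49 mL/cmH2O = 7.0 × 0.049 L/cmH2O = 0.343 s.
Exhaled fraction f = 1 − e^(−t/τ) → t = −τ·ln(1 − f) = −0.343·ln(0.37) = 0.341 s.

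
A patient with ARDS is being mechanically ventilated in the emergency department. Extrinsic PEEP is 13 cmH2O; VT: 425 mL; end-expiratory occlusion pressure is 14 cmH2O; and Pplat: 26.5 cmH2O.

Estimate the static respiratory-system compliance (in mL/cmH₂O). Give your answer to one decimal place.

End-expiratory occlusion gives total PEEP = 14 cmH2O (intrinsic PEEP = 14 − 13 = 1). Use total PEEP for the elastic gradient.
Cstat = Vt / (Pplat − PEEPtotal) = 425 / (26.5 − 14) = 425 / 12.5 = 34.0 mL/cmH2O.

34.0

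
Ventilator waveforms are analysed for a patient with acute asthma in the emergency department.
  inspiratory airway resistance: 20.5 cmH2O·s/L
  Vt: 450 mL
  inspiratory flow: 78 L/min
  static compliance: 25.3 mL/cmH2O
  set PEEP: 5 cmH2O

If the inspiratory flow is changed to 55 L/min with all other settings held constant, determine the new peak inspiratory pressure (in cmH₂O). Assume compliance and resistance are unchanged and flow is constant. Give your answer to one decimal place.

Flow: 78 L/min ÷ 60 = 1.3 L/s.
New flow: 55 L/min ÷ 60 = 0.9167 L/s.
PIP = Vt/C + R·V̇ + PEEP (constant-flow equation of motion).
Only the resistive term changes: ΔPIP = R × ΔV̇ = 20.5 × (0.9167 − 1.3) = 20.5 × -0.3833 = -7.858 cmH2O.
Original PIP = 450/25.3 + 20.5×1.3 + 5 = 49.437 cmH2O; new PIP = 49.437 + (-7.858) = 41.579 cmH2O.

41.6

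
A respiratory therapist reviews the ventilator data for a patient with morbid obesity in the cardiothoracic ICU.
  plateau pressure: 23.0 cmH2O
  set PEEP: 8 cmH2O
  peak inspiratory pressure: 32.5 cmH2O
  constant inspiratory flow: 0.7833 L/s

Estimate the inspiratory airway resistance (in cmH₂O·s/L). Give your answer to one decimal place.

12.1

Raw = (PIP − Pplat) / flow = (32.5 − 23.0) / 0.7833 = 9.5 / 0.7833 = 12.128 cmH2O·s/L.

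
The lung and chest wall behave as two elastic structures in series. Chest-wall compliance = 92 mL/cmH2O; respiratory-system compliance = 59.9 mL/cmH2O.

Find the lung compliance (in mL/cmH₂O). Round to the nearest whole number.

1/CL = 1/Crs − 1/Ccw.
1/CL = 1/59.9 − 1/92 = 0.005825.
CL = 171.67 mL/cmH2O.

172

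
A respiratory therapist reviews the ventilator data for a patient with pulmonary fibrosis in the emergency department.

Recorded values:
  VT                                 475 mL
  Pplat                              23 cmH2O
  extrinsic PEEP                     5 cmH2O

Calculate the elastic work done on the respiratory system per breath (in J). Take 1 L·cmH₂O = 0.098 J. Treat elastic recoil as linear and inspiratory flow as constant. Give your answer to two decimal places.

0.42

Elastic work ≈ ½ × (Pplat − PEEP) × Vt = 0.5 × (23 − 5) × 0.475 L = 0.5 × 18.0 × 0.475 = 4.275 L·cmH2O.
× 0.098 J/(L·cmH2O) → 0.419 J.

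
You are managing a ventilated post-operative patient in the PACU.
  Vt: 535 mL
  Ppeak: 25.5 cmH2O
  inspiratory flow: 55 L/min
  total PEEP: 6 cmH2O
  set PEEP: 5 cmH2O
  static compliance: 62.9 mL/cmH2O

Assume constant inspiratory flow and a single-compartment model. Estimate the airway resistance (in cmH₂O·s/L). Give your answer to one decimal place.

12.0

Flow: 55 L/min ÷ 60 = 0.9167 L/s.
Total PEEP = 6 cmH2O (set 5 + intrinsic 1); this is the baseline alveolar pressure.
Equation of motion (constant flow): PIP = Vt/C + R·V̇ + PEEP.
R·V̇ = PIP − Vt/C − PEEP = 25.5 − 535/62.9 − 6 = 25.5 − 8.506 − 6 = 10.994 cmH2O.
R = 10.994 / 0.9167 = 11.993 cmH2O·s/L.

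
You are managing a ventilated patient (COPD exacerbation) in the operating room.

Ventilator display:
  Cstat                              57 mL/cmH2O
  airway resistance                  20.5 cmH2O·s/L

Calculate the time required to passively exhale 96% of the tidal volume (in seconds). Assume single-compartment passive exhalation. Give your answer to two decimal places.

3.76

τ = R × C = 20.5 × 57 mL/cmH2O = 20.5 × 0.057 L/cmH2O = 1.169 s.
Exhaled fraction f = 1 − e^(−t/τ) → t = −τ·ln(1 − f) = −1.169·ln(0.04) = 3.763 s.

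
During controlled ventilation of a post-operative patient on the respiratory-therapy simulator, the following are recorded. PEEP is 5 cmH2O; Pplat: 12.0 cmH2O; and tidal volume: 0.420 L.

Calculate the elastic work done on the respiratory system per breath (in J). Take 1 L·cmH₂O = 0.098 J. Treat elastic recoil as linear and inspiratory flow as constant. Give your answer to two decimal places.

0.14

Elastic work ≈ ½ × (Pplat − PEEP) × Vt = 0.5 × (12.0 − 5) × 0.420 L = 0.5 × 7.0 × 0.420 = 1.47 L·cmH2O.
× 0.098 J/(L·cmH2O) → 0.1441 J.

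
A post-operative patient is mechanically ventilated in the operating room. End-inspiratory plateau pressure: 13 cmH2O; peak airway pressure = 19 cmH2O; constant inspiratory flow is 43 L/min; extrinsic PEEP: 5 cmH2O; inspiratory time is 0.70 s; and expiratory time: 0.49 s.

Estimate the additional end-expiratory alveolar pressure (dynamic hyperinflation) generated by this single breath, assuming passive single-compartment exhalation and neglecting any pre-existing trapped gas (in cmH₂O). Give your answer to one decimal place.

Flow: 43 L/min ÷ 60 = 0.7167 L/s.
Vt = flow × Ti = 0.7167 L/s × 0.70 s × 1000 mL/L = 501.69 mL.
R = (PIP − Pplat)/V̇ = (19 − 13) / 0.7167 = 6.0/0.7167 = 8.372 cmH2O·s/L.
C = Vt/(Pplat − PEEP) = 501.69 / (13 − 5) = 501.69/8.0 = 62.711 mL/cmH2O.
τ = R × C = 8.372 × 0.06271 L/cmH2O = 0.525 s.
Fraction remaining = e^(−Te/τ) = e^(−0.49/0.525) = 0.3932; trapped volume = 501.69 × 0.3932 = 197.26 mL.
Additional alveolar pressure from trapping ≈ V_trapped / C = 197.26 / 62.711 = 3.146 cmH2O.

3.1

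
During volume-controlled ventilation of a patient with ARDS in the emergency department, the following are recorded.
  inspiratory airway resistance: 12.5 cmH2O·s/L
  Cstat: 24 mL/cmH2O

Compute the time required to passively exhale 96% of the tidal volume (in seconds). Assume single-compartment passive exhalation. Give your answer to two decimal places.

τ = R × C = 12.5 × 24 mL/cmH2O = 12.5 × 0.024 L/cmH2O = 0.3 s.
Exhaled fraction f = 1 − e^(−t/τ) → t = −τ·ln(1 − f) = −0.3·ln(0.04) = 0.9657 s.

0.97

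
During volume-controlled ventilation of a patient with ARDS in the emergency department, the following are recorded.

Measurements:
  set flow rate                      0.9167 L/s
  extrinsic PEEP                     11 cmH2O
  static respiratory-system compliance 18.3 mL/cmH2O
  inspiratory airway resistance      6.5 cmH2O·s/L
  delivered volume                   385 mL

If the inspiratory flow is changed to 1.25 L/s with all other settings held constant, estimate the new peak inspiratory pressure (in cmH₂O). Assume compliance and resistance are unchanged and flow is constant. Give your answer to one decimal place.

40.2

PIP = Vt/C + R·V̇ + PEEP (constant-flow equation of motion).
Only the resistive term changes: ΔPIP = R × ΔV̇ = 6.5 × (1.25 − 0.9167) = 6.5 × 0.3333 = 2.166 cmH2O.
Original PIP = 385/18.3 + 6.5×0.9167 + 11 = 37.997 cmH2O; new PIP = 37.997 + (2.166) = 40.163 cmH2O.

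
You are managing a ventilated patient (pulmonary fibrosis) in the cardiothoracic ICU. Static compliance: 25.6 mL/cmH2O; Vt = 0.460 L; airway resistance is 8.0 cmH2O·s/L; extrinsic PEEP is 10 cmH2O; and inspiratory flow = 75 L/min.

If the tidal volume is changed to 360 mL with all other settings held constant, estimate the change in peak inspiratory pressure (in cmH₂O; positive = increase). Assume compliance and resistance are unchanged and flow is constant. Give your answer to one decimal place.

PIP = Vt/C + R·V̇ + PEEP (constant-flow equation of motion).
Only the elastic term changes: ΔPIP = ΔVt / C = (360 − 460) / 25.6 = -3.906 cmH2O.

-3.9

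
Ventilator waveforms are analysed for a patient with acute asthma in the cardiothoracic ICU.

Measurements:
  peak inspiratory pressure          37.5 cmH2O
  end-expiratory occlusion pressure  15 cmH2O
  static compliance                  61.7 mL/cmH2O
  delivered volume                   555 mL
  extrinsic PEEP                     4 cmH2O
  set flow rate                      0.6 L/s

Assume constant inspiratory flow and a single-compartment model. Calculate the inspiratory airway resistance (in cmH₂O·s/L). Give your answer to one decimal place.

22.5

Total PEEP = 15 cmH2O (set 4 + intrinsic 11); this is the baseline alveolar pressure.
Equation of motion (constant flow): PIP = Vt/C + R·V̇ + PEEP.
R·V̇ = PIP − Vt/C − PEEP = 37.5 − 555/61.7 − 15 = 37.5 − 8.995 − 15 = 13.505 cmH2O.
R = 13.505 / 0.6 = 22.508 cmH2O·s/L.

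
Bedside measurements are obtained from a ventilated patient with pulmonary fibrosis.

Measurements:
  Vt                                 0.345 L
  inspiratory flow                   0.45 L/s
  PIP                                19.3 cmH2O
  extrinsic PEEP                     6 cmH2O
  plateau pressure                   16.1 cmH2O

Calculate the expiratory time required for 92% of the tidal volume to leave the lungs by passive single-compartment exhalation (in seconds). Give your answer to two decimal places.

R = (PIP − Pplat)/V̇ = (19.3 − 16.1) / 0.45 = 3.2/0.45 = 7.111 cmH2O·s/L.
C = Vt/(Pplat − PEEP) = 345.0 / (16.1 − 6) = 345.0/10.1 = 34.158 mL/cmH2O.
τ = R × C = 7.111 × 0.03416 L/cmH2O = 0.2429 s.
t = −τ·ln(1 − 0.92) = −0.2429·ln(0.08) = 0.6135 s.

0.61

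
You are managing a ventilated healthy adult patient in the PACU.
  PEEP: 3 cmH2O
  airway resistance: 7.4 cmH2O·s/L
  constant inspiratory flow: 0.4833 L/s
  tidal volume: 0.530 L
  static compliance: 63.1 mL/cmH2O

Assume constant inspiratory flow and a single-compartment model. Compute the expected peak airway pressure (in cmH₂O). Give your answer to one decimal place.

Equation of motion (constant flow): PIP = Vt/C + R·V̇ + PEEP.
PIP = 530/63.1 + 7.4×0.4833 + 3 = 8.399 + 3.576 + 3 = 14.975 cmH2O.

15.0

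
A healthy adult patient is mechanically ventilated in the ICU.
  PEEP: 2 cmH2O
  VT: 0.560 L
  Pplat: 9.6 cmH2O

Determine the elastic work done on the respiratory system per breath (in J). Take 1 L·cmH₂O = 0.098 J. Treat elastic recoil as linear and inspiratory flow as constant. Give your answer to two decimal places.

0.21

Elastic work ≈ ½ × (Pplat − PEEP) × Vt = 0.5 × (9.6 − 2) × 0.560 L = 0.5 × 7.6 × 0.560 = 2.128 L·cmH2O.
× 0.098 J/(L·cmH2O) → 0.2085 J.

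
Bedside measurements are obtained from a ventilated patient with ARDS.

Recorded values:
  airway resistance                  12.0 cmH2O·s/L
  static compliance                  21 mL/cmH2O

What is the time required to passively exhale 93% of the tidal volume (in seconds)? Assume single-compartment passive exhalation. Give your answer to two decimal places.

0.67

τ = R × C = 12.0 × 21 mL/cmH2O = 12.0 × 0.021 L/cmH2O = 0.252 s.
Exhaled fraction f = 1 − e^(−t/τ) → t = −τ·ln(1 − f) = −0.252·ln(0.07) = 0.6701 s.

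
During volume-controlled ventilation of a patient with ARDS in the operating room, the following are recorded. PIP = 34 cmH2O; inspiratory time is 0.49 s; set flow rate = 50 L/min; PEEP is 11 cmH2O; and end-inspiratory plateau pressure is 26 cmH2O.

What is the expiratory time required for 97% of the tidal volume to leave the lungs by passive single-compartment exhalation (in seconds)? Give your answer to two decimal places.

0.92

Flow: 50 L/min ÷ 60 = 0.8333 L/s.
Vt = flow × Ti = 0.8333 L/s × 0.49 s × 1000 mL/L = 408.32 mL.
R = (PIP − Pplat)/V̇ = (34 − 26) / 0.8333 = 8.0/0.8333 = 9.6 cmH2O·s/L.
C = Vt/(Pplat − PEEP) = 408.32 / (26 − 11) = 408.32/15.0 = 27.221 mL/cmH2O.
τ = R × C = 9.6 × 0.02722 L/cmH2O = 0.2613 s.
t = −τ·ln(1 − 0.97) = −0.2613·ln(0.03) = 0.9163 s.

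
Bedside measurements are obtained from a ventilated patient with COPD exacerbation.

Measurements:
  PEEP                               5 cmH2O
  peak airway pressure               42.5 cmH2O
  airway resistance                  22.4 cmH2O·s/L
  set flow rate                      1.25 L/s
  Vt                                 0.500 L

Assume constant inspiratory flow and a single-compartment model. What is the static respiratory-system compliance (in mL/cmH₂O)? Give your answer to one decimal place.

52.6

Equation of motion (constant flow): PIP = Vt/C + R·V̇ + PEEP.
Vt/C = PIP − R·V̇ − PEEP = 42.5 − 22.4×1.25 − 5 = 42.5 − 28.0 − 5 = 9.5 cmH2O.
C = Vt / 9.5 = 500 / 9.5 = 52.632 mL/cmH2O.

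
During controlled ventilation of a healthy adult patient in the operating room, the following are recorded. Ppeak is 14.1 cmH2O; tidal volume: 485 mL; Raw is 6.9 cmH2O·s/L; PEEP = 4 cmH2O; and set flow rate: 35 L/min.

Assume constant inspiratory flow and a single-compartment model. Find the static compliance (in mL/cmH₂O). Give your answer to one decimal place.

Flow: 35 L/min ÷ 60 = 0.5833 L/s.
Equation of motion (constant flow): PIP = Vt/C + R·V̇ + PEEP.
Vt/C = PIP − R·V̇ − PEEP = 14.1 − 6.9×0.5833 − 4 = 14.1 − 4.025 − 4 = 6.075 cmH2O.
C = Vt / 6.075 = 485 / 6.075 = 79.835 mL/cmH2O.

79.8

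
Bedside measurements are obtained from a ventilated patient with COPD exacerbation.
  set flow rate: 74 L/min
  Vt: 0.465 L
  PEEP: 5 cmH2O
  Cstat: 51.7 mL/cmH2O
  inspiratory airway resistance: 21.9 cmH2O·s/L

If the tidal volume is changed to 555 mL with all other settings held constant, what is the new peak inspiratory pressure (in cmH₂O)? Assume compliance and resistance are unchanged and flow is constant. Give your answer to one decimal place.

Flow: 74 L/min ÷ 60 = 1.2333 L/s.
PIP = Vt/C + R·V̇ + PEEP (constant-flow equation of motion).
Only the elastic term changes: ΔPIP = ΔVt / C = (555 − 465) / 51.7 = 1.741 cmH2O.
Original PIP = 465/51.7 + 21.9×1.2333 + 5 = 41.003 cmH2O; new PIP = 41.003 + (1.741) = 42.744 cmH2O.

42.7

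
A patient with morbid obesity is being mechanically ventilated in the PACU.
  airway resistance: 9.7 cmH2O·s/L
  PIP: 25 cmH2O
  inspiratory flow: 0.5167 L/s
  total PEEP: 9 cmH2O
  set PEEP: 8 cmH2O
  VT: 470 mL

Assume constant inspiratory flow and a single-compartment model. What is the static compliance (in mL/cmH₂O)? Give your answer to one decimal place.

Total PEEP = 9 cmH2O (set 8 + intrinsic 1); this is the baseline alveolar pressure.
Equation of motion (constant flow): PIP = Vt/C + R·V̇ + PEEP.
Vt/C = PIP − R·V̇ − PEEP = 25 − 9.7×0.5167 − 9 = 25 − 5.012 − 9 = 10.988 cmH2O.
C = Vt / 10.988 = 470 / 10.988 = 42.774 mL/cmH2O.

42.8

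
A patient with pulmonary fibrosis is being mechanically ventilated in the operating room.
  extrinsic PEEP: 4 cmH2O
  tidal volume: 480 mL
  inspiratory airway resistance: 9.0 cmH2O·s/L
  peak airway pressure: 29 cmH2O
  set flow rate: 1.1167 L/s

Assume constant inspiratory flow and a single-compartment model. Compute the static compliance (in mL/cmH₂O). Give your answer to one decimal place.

32.1

Equation of motion (constant flow): PIP = Vt/C + R·V̇ + PEEP.
Vt/C = PIP − R·V̇ − PEEP = 29 − 9.0×1.1167 − 4 = 29 − 10.05 − 4 = 14.95 cmH2O.
C = Vt / 14.95 = 480 / 14.95 = 32.107 mL/cmH2O.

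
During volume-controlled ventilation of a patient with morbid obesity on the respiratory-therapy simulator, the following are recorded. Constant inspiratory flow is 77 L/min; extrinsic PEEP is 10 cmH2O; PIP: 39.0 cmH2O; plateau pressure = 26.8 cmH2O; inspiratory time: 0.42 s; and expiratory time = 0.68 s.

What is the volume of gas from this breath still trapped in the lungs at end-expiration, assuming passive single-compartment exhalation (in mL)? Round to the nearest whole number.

Flow: 77 L/min ÷ 60 = 1.2833 L/s.
Vt = flow × Ti = 1.2833 L/s × 0.42 s × 1000 mL/L = 538.99 mL.
R = (PIP − Pplat)/V̇ = (39.0 − 26.8) / 1.2833 = 12.2/1.2833 = 9.507 cmH2O·s/L.
C = Vt/(Pplat − PEEP) = 538.99 / (26.8 − 10) = 538.99/16.8 = 32.083 mL/cmH2O.
τ = R × C = 9.507 × 0.03208 L/cmH2O = 0.305 s.
Fraction remaining = e^(−Te/τ) = e^(−0.68/0.305) = 0.1076.
Trapped volume = 538.99 × 0.1076 = 57.995 mL.

58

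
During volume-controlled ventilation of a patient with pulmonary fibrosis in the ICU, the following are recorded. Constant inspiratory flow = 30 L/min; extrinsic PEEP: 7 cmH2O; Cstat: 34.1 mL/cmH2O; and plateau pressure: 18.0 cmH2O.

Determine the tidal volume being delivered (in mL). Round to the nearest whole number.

Vt = Cstat × (Pplat − PEEP) = 34.1 × (18.0 − 7) = 34.1 × 11.0 = 375.1 mL.

375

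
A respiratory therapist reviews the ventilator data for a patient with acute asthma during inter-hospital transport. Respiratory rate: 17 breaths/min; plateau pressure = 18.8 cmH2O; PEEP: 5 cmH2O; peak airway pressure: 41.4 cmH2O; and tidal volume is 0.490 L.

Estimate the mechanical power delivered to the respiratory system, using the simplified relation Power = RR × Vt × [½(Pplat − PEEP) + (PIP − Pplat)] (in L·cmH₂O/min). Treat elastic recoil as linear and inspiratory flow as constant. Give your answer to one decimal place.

245.7

Per-breath work = Vt × [½(Pplat−PEEP) + (PIP−Pplat)] = 0.490 × [0.5×13.8 + 22.6] = 0.490 × 29.5 = 14.455 L·cmH2O.
Power = 17 × 14.455 = 245.74 L·cmH2O/min.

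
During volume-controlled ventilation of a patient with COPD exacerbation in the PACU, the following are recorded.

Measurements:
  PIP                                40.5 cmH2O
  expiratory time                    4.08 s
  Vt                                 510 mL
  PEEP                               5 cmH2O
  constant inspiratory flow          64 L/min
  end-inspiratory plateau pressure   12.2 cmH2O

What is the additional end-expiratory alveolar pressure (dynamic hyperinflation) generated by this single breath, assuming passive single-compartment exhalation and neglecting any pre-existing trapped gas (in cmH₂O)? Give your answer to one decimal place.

Flow: 64 L/min ÷ 60 = 1.0667 L/s.
R = (PIP − Pplat)/V̇ = (40.5 − 12.2) / 1.0667 = 28.3/1.0667 = 26.53 cmH2O·s/L.
C = Vt/(Pplat − PEEP) = 510.0 / (12.2 − 5) = 510.0/7.2 = 70.833 mL/cmH2O.
τ = R × C = 26.53 × 0.07083 L/cmH2O = 1.879 s.
Fraction remaining = e^(−Te/τ) = e^(−4.08/1.879) = 0.114; trapped volume = 510.0 × 0.114 = 58.14 mL.
Additional alveolar pressure from trapping ≈ V_trapped / C = 58.14 / 70.833 = 0.8208 cmH2O.

0.8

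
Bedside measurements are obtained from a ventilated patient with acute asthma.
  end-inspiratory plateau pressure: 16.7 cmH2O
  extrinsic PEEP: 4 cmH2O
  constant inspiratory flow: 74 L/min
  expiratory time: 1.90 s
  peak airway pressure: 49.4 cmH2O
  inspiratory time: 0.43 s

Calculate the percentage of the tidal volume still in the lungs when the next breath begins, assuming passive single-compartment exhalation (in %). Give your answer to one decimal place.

18.0

Flow: 74 L/min ÷ 60 = 1.2333 L/s.
Vt = flow × Ti = 1.2333 L/s × 0.43 s × 1000 mL/L = 530.32 mL.
R = (PIP − Pplat)/V̇ = (49.4 − 16.7) / 1.2333 = 32.7/1.2333 = 26.514 cmH2O·s/L.
C = Vt/(Pplat − PEEP) = 530.32 / (16.7 − 4) = 530.32/12.7 = 41.757 mL/cmH2O.
τ = R × C = 26.514 × 0.04176 L/cmH2O = 1.107 s.
Fraction remaining at end-expiration = e^(−Te/τ) = e^(−1.90/1.107) = 0.1797 → 17.97%.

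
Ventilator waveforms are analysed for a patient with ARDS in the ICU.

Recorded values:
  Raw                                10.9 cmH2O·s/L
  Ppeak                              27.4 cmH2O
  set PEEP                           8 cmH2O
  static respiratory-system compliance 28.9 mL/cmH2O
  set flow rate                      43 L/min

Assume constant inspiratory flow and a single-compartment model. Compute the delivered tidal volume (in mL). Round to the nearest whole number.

Flow: 43 L/min ÷ 60 = 0.7167 L/s.
Equation of motion (constant flow): PIP = Vt/C + R·V̇ + PEEP.
Vt/C = PIP − R·V̇ − PEEP = 27.4 − 7.812 − 8 = 11.588 cmH2O.
Vt = C × 11.588 = 28.9 × 11.588 = 334.89 mL.

335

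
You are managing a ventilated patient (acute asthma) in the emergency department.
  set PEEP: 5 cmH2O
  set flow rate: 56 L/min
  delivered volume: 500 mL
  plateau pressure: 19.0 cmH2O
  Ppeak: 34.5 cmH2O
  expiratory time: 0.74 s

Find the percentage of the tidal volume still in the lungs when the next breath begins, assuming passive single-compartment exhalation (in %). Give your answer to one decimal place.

Flow: 56 L/min ÷ 60 = 0.9333 L/s.
R = (PIP − Pplat)/V̇ = (34.5 − 19.0) / 0.9333 = 15.5/0.9333 = 16.608 cmH2O·s/L.
C = Vt/(Pplat − PEEP) = 500.0 / (19.0 − 5) = 500.0/14.0 = 35.714 mL/cmH2O.
τ = R × C = 16.608 × 0.03571 L/cmH2O = 0.5931 s.
Fraction remaining at end-expiration = e^(−Te/τ) = e^(−0.74/0.5931) = 0.2872 → 28.72%.

28.7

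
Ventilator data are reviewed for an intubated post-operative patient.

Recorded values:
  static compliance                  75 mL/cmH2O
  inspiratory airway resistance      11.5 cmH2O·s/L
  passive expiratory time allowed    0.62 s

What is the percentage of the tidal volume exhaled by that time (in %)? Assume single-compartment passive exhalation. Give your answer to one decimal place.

τ = R × C = 11.5 × 75 mL/cmH2O = 11.5 × 0.075 L/cmH2O = 0.8625 s.
Passive exhalation: V(t)/V₀ = e^(−t/τ) = e^(−0.62/0.8625) = 0.4873.
Fraction exhaled = 1 − 0.4873 = 0.5127 → 51.27%.

51.3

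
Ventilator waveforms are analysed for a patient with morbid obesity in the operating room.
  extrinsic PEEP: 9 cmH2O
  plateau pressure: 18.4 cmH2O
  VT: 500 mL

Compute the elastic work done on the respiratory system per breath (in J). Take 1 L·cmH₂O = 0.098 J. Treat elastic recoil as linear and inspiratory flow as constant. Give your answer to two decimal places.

Elastic work ≈ ½ × (Pplat − PEEP) × Vt = 0.5 × (18.4 − 9) × 0.500 L = 0.5 × 9.4 × 0.500 = 2.35 L·cmH2O.
× 0.098 J/(L·cmH2O) → 0.2303 J.

0.23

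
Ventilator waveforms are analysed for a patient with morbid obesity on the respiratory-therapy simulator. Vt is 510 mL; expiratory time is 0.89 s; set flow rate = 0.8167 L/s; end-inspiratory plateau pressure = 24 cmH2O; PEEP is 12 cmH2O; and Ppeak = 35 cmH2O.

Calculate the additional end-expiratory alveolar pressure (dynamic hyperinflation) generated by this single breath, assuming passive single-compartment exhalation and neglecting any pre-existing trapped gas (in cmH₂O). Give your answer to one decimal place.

R = (PIP − Pplat)/V̇ = (35 − 24) / 0.8167 = 11.0/0.8167 = 13.469 cmH2O·s/L.
C = Vt/(Pplat − PEEP) = 510.0 / (24 − 12) = 510.0/12.0 = 42.5 mL/cmH2O.
τ = R × C = 13.469 × 0.0425 L/cmH2O = 0.5724 s.
Fraction remaining = e^(−Te/τ) = e^(−0.89/0.5724) = 0.2112; trapped volume = 510.0 × 0.2112 = 107.71 mL.
Additional alveolar pressure from trapping ≈ V_trapped / C = 107.71 / 42.5 = 2.534 cmH2O.

2.5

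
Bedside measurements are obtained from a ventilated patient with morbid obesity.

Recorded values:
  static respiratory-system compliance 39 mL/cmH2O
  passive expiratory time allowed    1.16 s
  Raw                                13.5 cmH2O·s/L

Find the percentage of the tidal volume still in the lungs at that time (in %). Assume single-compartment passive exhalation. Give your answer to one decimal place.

τ = R × C = 13.5 × 39 mL/cmH2O = 13.5 × 0.039 L/cmH2O = 0.5265 s.
Passive exhalation: V(t)/V₀ = e^(−t/τ) = e^(−1.16/0.5265) = 0.1104.
Fraction remaining = 0.1104 → 11.04%.

11.0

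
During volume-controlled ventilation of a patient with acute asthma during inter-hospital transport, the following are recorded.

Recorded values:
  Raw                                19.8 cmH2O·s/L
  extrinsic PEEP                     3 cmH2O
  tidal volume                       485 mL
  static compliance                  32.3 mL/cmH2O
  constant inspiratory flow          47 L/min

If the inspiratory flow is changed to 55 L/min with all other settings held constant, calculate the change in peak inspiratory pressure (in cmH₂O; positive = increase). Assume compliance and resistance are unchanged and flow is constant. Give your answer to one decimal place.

Flow: 47 L/min ÷ 60 = 0.7833 L/s.
New flow: 55 L/min ÷ 60 = 0.9167 L/s.
PIP = Vt/C + R·V̇ + PEEP (constant-flow equation of motion).
Only the resistive term changes: ΔPIP = R × ΔV̇ = 19.8 × (0.9167 − 0.7833) = 19.8 × 0.1334 = 2.641 cmH2O.

2.6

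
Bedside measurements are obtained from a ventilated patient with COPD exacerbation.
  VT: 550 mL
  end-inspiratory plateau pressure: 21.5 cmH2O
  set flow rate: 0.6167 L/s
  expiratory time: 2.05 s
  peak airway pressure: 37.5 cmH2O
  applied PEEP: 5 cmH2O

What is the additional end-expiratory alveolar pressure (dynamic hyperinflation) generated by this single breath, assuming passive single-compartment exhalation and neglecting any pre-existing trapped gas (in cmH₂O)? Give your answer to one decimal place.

R = (PIP − Pplat)/V̇ = (37.5 − 21.5) / 0.6167 = 16.0/0.6167 = 25.945 cmH2O·s/L.
C = Vt/(Pplat − PEEP) = 550.0 / (21.5 − 5) = 550.0/16.5 = 33.333 mL/cmH2O.
τ = R × C = 25.945 × 0.03333 L/cmH2O = 0.8647 s.
Fraction remaining = e^(−Te/τ) = e^(−2.05/0.8647) = 0.09341; trapped volume = 550.0 × 0.09341 = 51.376 mL.
Additional alveolar pressure from trapping ≈ V_trapped / C = 51.376 / 33.333 = 1.541 cmH2O.

1.5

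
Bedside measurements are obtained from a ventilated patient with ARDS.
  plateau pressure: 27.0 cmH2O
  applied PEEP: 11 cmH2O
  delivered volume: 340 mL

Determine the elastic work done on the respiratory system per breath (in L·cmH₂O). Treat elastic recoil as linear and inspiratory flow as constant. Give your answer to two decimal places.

2.72

Elastic work ≈ ½ × (Pplat − PEEP) × Vt = 0.5 × (27.0 − 11) × 0.340 L = 0.5 × 16.0 × 0.340 = 2.72 L·cmH2O.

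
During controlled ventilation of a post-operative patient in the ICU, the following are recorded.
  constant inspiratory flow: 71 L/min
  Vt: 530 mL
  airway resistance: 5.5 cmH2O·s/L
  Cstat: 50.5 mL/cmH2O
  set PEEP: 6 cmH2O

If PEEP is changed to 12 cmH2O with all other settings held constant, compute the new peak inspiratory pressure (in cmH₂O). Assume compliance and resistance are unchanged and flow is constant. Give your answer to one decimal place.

29.0

Flow: 71 L/min ÷ 60 = 1.1833 L/s.
PIP = Vt/C + R·V̇ + PEEP (constant-flow equation of motion).
Only the baseline term changes: ΔPIP = ΔPEEP = 12 − 6 = 6.0 cmH2O.
Original PIP = 530/50.5 + 5.5×1.1833 + 6 = 23.003 cmH2O; new PIP = 23.003 + (6.0) = 29.003 cmH2O.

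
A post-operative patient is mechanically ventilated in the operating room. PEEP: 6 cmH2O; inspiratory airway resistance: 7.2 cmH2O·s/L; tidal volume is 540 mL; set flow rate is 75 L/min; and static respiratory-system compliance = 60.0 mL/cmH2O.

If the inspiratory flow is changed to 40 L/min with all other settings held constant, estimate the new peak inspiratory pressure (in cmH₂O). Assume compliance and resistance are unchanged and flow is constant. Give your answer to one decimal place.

Flow: 75 L/min ÷ 60 = 1.25 L/s.
New flow: 40 L/min ÷ 60 = 0.6667 L/s.
PIP = Vt/C + R·V̇ + PEEP (constant-flow equation of motion).
Only the resistive term changes: ΔPIP = R × ΔV̇ = 7.2 × (0.6667 − 1.25) = 7.2 × -0.5833 = -4.2 cmH2O.
Original PIP = 540/60.0 + 7.2×1.25 + 6 = 24.0 cmH2O; new PIP = 24.0 + (-4.2) = 19.8 cmH2O.

19.8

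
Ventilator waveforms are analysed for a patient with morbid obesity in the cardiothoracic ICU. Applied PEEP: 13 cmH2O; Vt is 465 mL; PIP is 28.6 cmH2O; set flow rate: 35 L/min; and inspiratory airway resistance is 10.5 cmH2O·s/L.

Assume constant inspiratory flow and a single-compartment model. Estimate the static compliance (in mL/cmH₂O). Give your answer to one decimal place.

Flow: 35 L/min ÷ 60 = 0.5833 L/s.
Equation of motion (constant flow): PIP = Vt/C + R·V̇ + PEEP.
Vt/C = PIP − R·V̇ − PEEP = 28.6 − 10.5×0.5833 − 13 = 28.6 − 6.125 − 13 = 9.475 cmH2O.
C = Vt / 9.475 = 465 / 9.475 = 49.077 mL/cmH2O.

49.1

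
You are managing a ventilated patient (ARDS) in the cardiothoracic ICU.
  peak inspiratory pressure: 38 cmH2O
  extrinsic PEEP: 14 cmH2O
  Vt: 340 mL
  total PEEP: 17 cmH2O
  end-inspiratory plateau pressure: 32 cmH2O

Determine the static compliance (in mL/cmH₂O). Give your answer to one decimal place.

22.7

End-expiratory occlusion gives total PEEP = 17 cmH2O (intrinsic PEEP = 17 − 14 = 3). Use total PEEP for the elastic gradient.
Cstat = Vt / (Pplat − PEEPtotal) = 340 / (32 − 17) = 340 / 15.0 = 22.667 mL/cmH2O.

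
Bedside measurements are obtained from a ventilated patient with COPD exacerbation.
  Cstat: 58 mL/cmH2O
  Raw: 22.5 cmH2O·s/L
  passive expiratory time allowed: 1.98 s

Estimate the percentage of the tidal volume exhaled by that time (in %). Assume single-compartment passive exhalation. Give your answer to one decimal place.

τ = R × C = 22.5 × 58 mL/cmH2O = 22.5 × 0.058 L/cmH2O = 1.305 s.
Passive exhalation: V(t)/V₀ = e^(−t/τ) = e^(−1.98/1.305) = 0.2193.
Fraction exhaled = 1 − 0.2193 = 0.7807 → 78.07%.

78.1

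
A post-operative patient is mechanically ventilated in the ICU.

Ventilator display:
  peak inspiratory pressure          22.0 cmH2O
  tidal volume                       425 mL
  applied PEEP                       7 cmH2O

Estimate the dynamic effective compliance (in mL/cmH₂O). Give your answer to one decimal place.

Dynamic compliance = Vt / (PIP − PEEP) = 425 / (22.0 − 7) = 425 / 15.0 = 28.333 mL/cmH2O.

28.3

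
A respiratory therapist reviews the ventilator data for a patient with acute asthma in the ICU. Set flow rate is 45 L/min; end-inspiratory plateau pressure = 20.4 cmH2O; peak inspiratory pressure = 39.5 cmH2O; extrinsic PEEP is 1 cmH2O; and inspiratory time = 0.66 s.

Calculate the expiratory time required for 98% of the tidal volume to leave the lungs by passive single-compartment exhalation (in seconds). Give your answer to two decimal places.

2.54

Flow: 45 L/min ÷ 60 = 0.75 L/s.
Vt = flow × Ti = 0.75 L/s × 0.66 s × 1000 mL/L = 495.0 mL.
R = (PIP − Pplat)/V̇ = (39.5 − 20.4) / 0.75 = 19.1/0.75 = 25.467 cmH2O·s/L.
C = Vt/(Pplat − PEEP) = 495.0 / (20.4 − 1) = 495.0/19.4 = 25.515 mL/cmH2O.
τ = R × C = 25.467 × 0.02552 L/cmH2O = 0.6499 s.
t = −τ·ln(1 − 0.98) = −0.6499·ln(0.02) = 2.542 s.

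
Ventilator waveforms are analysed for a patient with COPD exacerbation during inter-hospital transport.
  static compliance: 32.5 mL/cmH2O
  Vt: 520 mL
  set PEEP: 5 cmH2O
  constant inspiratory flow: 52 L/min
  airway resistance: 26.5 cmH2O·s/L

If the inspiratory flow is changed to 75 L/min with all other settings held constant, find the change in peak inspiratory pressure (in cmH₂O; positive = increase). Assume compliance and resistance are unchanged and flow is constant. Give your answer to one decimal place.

10.2

Flow: 52 L/min ÷ 60 = 0.8667 L/s.
New flow: 75 L/min ÷ 60 = 1.25 L/s.
PIP = Vt/C + R·V̇ + PEEP (constant-flow equation of motion).
Only the resistive term changes: ΔPIP = R × ΔV̇ = 26.5 × (1.25 − 0.8667) = 26.5 × 0.3833 = 10.157 cmH2O.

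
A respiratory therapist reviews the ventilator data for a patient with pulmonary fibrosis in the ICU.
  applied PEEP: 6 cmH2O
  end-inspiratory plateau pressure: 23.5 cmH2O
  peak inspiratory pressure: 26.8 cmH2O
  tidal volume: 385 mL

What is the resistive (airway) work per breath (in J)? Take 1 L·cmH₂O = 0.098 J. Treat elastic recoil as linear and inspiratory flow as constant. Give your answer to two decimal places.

0.12

With constant inspiratory flow the resistive pressure is constant at PIP − Pplat = 26.8 − 23.5 = 3.3 cmH2O, so resistive work = 3.3 × 0.385 = 1.271 L·cmH2O.
× 0.098 J/(L·cmH2O) → 0.1246 J.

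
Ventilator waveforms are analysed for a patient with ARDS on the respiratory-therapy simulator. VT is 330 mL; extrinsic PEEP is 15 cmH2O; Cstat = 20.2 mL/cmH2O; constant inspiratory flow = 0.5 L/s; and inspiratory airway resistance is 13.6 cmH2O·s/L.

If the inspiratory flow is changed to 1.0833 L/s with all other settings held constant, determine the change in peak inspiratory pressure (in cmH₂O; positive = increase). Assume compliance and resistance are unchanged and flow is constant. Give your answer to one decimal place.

7.9

PIP = Vt/C + R·V̇ + PEEP (constant-flow equation of motion).
Only the resistive term changes: ΔPIP = R × ΔV̇ = 13.6 × (1.0833 − 0.5) = 13.6 × 0.5833 = 7.933 cmH2O.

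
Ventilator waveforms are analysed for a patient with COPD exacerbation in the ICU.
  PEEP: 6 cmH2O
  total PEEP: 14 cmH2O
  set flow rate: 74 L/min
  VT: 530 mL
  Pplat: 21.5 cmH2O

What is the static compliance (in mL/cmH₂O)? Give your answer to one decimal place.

End-expiratory occlusion gives total PEEP = 14 cmH2O (intrinsic PEEP = 14 − 6 = 8). Use total PEEP for the elastic gradient.
Cstat = Vt / (Pplat − PEEPtotal) = 530 / (21.5 − 14) = 530 / 7.5 = 70.667 mL/cmH2O.

70.7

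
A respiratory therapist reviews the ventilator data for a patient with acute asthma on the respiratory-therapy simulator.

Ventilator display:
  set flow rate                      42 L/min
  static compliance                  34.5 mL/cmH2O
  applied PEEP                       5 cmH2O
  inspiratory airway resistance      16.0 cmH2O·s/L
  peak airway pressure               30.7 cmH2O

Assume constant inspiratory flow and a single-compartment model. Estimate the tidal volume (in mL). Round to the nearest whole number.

Flow: 42 L/min ÷ 60 = 0.7 L/s.
Equation of motion (constant flow): PIP = Vt/C + R·V̇ + PEEP.
Vt/C = PIP − R·V̇ − PEEP = 30.7 − 11.2 − 5 = 14.5 cmH2O.
Vt = C × 14.5 = 34.5 × 14.5 = 500.25 mL.

500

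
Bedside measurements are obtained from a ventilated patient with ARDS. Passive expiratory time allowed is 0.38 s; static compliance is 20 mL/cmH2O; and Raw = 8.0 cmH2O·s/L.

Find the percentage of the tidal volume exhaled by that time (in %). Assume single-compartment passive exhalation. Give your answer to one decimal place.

τ = R × C = 8.0 × 20 mL/cmH2O = 8.0 × 0.020 L/cmH2O = 0.16 s.
Passive exhalation: V(t)/V₀ = e^(−t/τ) = e^(−0.38/0.16) = 0.09301.
Fraction exhaled = 1 − 0.09301 = 0.907 → 90.7%.

90.7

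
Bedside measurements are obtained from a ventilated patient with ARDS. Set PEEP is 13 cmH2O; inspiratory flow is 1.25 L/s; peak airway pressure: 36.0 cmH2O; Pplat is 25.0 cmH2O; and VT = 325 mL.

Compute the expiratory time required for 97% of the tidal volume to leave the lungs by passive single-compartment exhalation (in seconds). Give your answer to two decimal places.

R = (PIP − Pplat)/V̇ = (36.0 − 25.0) / 1.25 = 11.0/1.25 = 8.8 cmH2O·s/L.
C = Vt/(Pplat − PEEP) = 325.0 / (25.0 − 13) = 325.0/12.0 = 27.083 mL/cmH2O.
τ = R × C = 8.8 × 0.02708 L/cmH2O = 0.2383 s.
t = −τ·ln(1 − 0.97) = −0.2383·ln(0.03) = 0.8356 s.

0.84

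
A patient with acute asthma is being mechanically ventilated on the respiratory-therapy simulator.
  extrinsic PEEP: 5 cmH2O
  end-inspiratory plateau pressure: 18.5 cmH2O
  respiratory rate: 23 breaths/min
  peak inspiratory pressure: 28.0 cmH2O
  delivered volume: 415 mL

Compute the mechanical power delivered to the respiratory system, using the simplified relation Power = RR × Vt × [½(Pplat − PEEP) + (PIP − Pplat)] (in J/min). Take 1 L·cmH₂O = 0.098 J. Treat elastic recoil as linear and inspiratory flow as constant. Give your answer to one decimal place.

Per-breath work = Vt × [½(Pplat−PEEP) + (PIP−Pplat)] = 0.415 × [0.5×13.5 + 9.5] = 0.415 × 16.25 = 6.744 L·cmH2O.
Power = 23 × 6.744 = 155.11 L·cmH2O/min.
× 0.098 J/(L·cmH2O) → 15.201 J/min.

15.2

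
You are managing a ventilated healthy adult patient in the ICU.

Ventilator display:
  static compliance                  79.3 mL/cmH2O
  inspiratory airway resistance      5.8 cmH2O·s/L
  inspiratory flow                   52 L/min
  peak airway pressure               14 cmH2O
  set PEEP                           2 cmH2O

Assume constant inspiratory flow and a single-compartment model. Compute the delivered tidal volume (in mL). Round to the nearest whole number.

Flow: 52 L/min ÷ 60 = 0.8667 L/s.
Equation of motion (constant flow): PIP = Vt/C + R·V̇ + PEEP.
Vt/C = PIP − R·V̇ − PEEP = 14 − 5.027 − 2 = 6.973 cmH2O.
Vt = C × 6.973 = 79.3 × 6.973 = 552.96 mL.

553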